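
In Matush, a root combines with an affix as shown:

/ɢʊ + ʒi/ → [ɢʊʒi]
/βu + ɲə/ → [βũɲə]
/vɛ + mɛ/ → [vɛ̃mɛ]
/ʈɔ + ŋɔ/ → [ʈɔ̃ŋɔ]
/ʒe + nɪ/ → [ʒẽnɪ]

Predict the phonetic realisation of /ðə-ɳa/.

The data show regressive nasality assimilation (vowel nasalisation): /u/ → [ũ] before /ɲ/; /ɛ/ → [ɛ̃] before /m/; /ɔ/ → [ɔ̃] before /ŋ/; /e/ → [ẽ] before /n/ — a vowel is nasalised by an immediately following nasal consonant.
No change occurs in [ɢʊʒi] because the vowel at the boundary is adjacent to an oral consonant, not a nasal (/ʊ/ next to /ʒ/).
/ə/ sits next to the nasal /ɳ/ and is therefore nasalised to [ə̃].

[ðə̃ɳa]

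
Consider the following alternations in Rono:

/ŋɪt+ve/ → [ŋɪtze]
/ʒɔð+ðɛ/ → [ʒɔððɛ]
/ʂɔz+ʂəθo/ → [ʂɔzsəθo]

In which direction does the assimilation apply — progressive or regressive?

Comparing underlying and surface forms, /v/ → [z] is the alternation; the neighbouring /t/ is constant.
The change labiodental → alveolar matches the place of the preceding /t/, identifying this as place assimilation.
The other alternating form patterns the same way: /ʂ/ → [s] after /z/ (retroflex → alveolar, matching alveolar) — only place changes, and always toward the preceding segment.
Nothing changes in [ʒɔððɛ]: there the adjacent consonants already agree in place (/ð/ and /ð/ are both dental), so this form is consistent with the same rule.
The trigger is the preceding segment, so the direction is progressive (perseverative).

progressive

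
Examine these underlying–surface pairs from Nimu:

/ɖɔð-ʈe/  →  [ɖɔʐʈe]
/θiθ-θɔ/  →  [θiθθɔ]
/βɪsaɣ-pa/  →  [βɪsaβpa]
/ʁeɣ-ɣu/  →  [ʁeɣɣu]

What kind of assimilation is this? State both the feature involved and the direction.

The segment that alternates is /ð/, which surfaces as [ʐ] when adjacent to /ʈ/.
The change dental → retroflex matches the place of the following /ʈ/, identifying this as place assimilation.
Manner and voice are unchanged, so the assimilation is partial, not total.
Checking the remaining alternation: /ɣ/ → [β] before /p/ (velar → bilabial, matching bilabial) — only place changes, and always toward the following segment.
No alternation appears in [θiθθɔ], [ʁeɣɣu]: there the adjacent consonants already agree in place (/θ/ and /θ/ are both dental; /ɣ/ and /ɣ/ are both velar), so these forms are consistent with the same rule.
The trigger is the following segment, so the direction is regressive (anticipatory).

regressive place assimilation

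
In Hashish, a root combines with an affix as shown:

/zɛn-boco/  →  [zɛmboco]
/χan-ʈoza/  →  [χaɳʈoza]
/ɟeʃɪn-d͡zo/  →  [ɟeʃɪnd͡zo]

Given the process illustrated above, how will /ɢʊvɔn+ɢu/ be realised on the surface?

[ɢʊvɔɴɢu]

The data show regressive place assimilation: /n/ → [m] before /b/; /n/ → [ɳ] before /ʈ/. In each pair only place changes, matching the following consonant, while manner and voice stay constant.
No alternation appears in [ɟeʃɪnd͡zo]: there the adjacent consonants already agree in place (/n/ and /d͡z/ are both alveolar), so this form is consistent with the same rule.
The rule targets /n/ (voiced alveolar nasal), which sits before the trigger /ɢ/ (uvular).
The voiced uvular nasal is [ɴ], so /n/ → [ɴ].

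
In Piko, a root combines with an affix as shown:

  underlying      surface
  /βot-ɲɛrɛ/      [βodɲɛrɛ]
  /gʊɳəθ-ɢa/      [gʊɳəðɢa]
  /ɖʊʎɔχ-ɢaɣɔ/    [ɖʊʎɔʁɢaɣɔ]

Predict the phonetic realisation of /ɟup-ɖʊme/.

[ɟubɖʊme]

The data show regressive voicing assimilation: /t/ → [d] before /ɲ/; /θ/ → [ð] before /ɢ/; /χ/ → [ʁ] before /ɢ/. In each pair only voicing changes, matching the following consonant, while place and manner stay constant.
/p/ is a voiceless bilabial stop. The following trigger /ɖ/ is voiced, so /p/ must become voiced as well.
The voiced bilabial stop is [b], so /p/ → [b].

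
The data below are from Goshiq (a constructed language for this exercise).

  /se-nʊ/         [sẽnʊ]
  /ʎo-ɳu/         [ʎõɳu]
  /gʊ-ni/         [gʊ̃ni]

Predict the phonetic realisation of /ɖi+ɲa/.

The data show regressive nasality assimilation (vowel nasalisation): /e/ → [ẽ] before /n/; /o/ → [õ] before /ɳ/; /ʊ/ → [ʊ̃] before /n/ — a vowel is nasalised by an immediately following nasal consonant.
/i/ sits next to the nasal /ɲ/ and is therefore nasalised to [ĩ].

[ɖĩɲa]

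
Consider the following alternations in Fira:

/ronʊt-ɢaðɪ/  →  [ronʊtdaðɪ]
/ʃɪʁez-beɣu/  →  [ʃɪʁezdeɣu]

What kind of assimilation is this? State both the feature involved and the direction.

progressive place assimilation

The segment that alternates is /ɢ/, which surfaces as [d] when adjacent to /t/.
/ɢ/ is uvular while /t/ is alveolar; the output [d] is alveolar, matching the trigger — so the feature that spreads is place.
Manner and voice are unchanged, so the assimilation is partial, not total.
Checking the remaining alternation: /b/ → [d] after /z/ (bilabial → alveolar, matching alveolar) — only place changes, and always toward the preceding segment.
The trigger is the preceding segment, so the direction is progressive (perseverative).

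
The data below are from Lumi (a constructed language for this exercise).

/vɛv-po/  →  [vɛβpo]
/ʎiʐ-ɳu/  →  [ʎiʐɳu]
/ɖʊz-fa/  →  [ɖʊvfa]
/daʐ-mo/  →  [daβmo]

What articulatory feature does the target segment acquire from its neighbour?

The segment that alternates is /v/, which surfaces as [β] when adjacent to /p/.
The change labiodental → bilabial matches the place of the following /p/, identifying this as place assimilation.
The other alternating forms pattern the same way: /z/ → [v] before /f/ (alveolar → labiodental, matching labiodental); /ʐ/ → [β] before /m/ (retroflex → bilabial, matching bilabial) — only place changes, and always toward the following segment.
Nothing changes in [ʎiʐɳu]: there the adjacent consonants already agree in place (/ʐ/ and /ɳ/ are both retroflex), so this form is consistent with the same rule.

place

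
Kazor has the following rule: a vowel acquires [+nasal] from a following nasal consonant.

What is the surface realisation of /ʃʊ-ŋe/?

[ʃʊ̃ŋe]

/ʊ/ sits next to the nasal /ŋ/ and is therefore nasalised to [ʊ̃].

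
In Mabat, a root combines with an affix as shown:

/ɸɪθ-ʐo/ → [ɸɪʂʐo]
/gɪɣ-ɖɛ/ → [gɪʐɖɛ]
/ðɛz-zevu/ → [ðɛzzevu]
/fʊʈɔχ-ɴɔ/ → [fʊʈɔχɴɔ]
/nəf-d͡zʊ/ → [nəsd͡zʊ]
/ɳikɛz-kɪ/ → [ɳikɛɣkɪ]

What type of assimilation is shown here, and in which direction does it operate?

The segment that alternates is /θ/, which surfaces as [ʂ] when adjacent to /ʐ/.
/θ/ is dental while /ʐ/ is retroflex; the output [ʂ] is retroflex, matching the trigger — so the feature that spreads is place.
Manner and voice are unchanged, so the assimilation is partial, not total.
The same holds elsewhere in the data: /ɣ/ → [ʐ] before /ɖ/ (velar → retroflex, matching retroflex); /f/ → [s] before /d͡z/ (labiodental → alveolar, matching alveolar); /z/ → [ɣ] before /k/ (alveolar → velar, matching velar) — only place changes, and always toward the following segment.
No alternation appears in [ðɛzzevu], [fʊʈɔχɴɔ]: there the adjacent consonants already agree in place (/z/ and /z/ are both alveolar; /χ/ and /ɴ/ are both uvular), so these forms are consistent with the same rule.
Since the segment that changes precedes the conditioning segment, the assimilation is regressive.

regressive place assimilation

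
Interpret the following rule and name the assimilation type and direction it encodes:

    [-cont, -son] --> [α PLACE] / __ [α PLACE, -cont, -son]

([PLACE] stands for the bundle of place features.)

The shared variable α links the value of the place features (abbreviated [PLACE]) on the target to the same value on the neighbouring segment, so place is the feature that assimilates.
Since the environment is written after the underscore, the trigger follows the target; the direction is regressive.

regressive place assimilation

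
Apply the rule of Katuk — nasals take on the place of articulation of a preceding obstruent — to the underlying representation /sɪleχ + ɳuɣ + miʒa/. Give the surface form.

[sɪleχɴuɣŋiʒa]

The rule targets /ɳ/ (voiced retroflex nasal), which sits after the trigger /χ/ (uvular).
Changing only its place to uvular gives [ɴ] — the voiced uvular nasal.
The same rule applies at the second boundary: /m/ → [ŋ] next to /ɣ/.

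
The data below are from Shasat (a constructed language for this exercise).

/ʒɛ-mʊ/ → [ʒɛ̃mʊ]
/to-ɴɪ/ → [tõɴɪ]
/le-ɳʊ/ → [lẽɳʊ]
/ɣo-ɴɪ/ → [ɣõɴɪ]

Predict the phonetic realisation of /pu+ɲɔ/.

[pũɲɔ]

The data show regressive nasality assimilation (vowel nasalisation): /ɛ/ → [ɛ̃] before /m/; /o/ → [õ] before /ɴ/; /e/ → [ẽ] before /ɳ/ — a vowel is nasalised by an immediately following nasal consonant.
/u/ sits next to the nasal /ɲ/ and is therefore nasalised to [ũ].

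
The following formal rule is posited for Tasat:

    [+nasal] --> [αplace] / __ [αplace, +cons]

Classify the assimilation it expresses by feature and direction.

regressive place assimilation

The shared variable α links the value of the place features (abbreviated [place]) on the target to the same value on the neighbouring segment, so place is the feature that assimilates.
The conditioning segment sits to the right of the focus bar, meaning the trigger follows the segment that changes — regressive assimilation.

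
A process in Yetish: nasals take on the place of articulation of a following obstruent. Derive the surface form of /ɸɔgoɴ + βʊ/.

[ɸɔgomβʊ]

The rule targets /ɴ/ (voiced uvular nasal), which sits before the trigger /β/ (bilabial).
Changing only its place to bilabial gives [m] — the voiced bilabial nasal.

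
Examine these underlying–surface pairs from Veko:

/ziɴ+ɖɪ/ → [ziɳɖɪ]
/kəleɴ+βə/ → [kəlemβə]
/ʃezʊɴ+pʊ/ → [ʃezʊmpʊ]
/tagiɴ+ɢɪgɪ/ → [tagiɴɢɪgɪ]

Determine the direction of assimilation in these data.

regressive

Underlying /ɴ/ is realised as [ɳ] next to /ɖ/; /ɖ/ itself does not change.
The change uvular → retroflex matches the place of the following /ɖ/, identifying this as place assimilation.
Checking the remaining alternations: /ɴ/ → [m] before /β/ (uvular → bilabial, matching bilabial); /ɴ/ → [m] before /p/ (uvular → bilabial, matching bilabial) — only place changes, and always toward the following segment.
Nothing changes in [tagiɴɢɪgɪ]: there the adjacent consonants already agree in place (/ɴ/ and /ɢ/ are both uvular), so this form is consistent with the same rule.
Since the segment that changes precedes the conditioning segment, the assimilation is regressive.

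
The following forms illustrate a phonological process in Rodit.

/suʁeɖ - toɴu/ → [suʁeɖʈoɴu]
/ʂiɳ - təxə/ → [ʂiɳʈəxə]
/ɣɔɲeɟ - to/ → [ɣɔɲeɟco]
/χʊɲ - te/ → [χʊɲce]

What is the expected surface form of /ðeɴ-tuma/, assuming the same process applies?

The data show progressive place assimilation: /t/ → [ʈ] after /ɖ/; /t/ → [ʈ] after /ɳ/; /t/ → [c] after /ɟ/; /t/ → [c] after /ɲ/. In each pair only place changes, matching the preceding consonant, while manner and voice stay constant.
The rule targets /t/ (voiceless alveolar stop), which sits after the trigger /ɴ/ (uvular).
The voiceless uvular stop is [q], so /t/ → [q].

[ðeɴquma]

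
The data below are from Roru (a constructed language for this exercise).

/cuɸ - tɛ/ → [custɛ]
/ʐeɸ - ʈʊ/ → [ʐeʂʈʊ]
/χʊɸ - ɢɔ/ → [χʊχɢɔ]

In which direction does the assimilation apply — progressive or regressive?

The segment that alternates is /ɸ/, which surfaces as [s] when adjacent to /t/.
/ɸ/ is bilabial while /t/ is alveolar; the output [s] is alveolar, matching the trigger — so the feature that spreads is place.
The same holds elsewhere in the data: /ɸ/ → [ʂ] before /ʈ/ (bilabial → retroflex, matching retroflex); /ɸ/ → [χ] before /ɢ/ (bilabial → uvular, matching uvular) — only place changes, and always toward the following segment.
The trigger is the following segment, so the direction is regressive (anticipatory).

regressive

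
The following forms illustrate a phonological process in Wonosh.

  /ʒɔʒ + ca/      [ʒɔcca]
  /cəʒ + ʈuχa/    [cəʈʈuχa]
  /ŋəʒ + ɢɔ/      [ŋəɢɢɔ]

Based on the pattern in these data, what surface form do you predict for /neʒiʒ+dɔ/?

The data show regressive total assimilation (/ʒ/ → [c] before /c/; /ʒ/ → [ʈ] before /ʈ/; /ʒ/ → [ɢ] before /ɢ/): in every case the target segment becomes identical to its following neighbour, copying more than a single feature.
/ʒ/ is the segment targeted by the rule; it sits immediately before /d/, so it assimilates completely and surfaces as [d].

[neʒiddɔ]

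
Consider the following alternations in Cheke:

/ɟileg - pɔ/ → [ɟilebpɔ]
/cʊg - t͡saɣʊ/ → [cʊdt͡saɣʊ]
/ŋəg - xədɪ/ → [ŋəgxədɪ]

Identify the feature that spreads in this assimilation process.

Comparing underlying and surface forms, /g/ → [b] is the alternation; the neighbouring /p/ is constant.
/g/ is velar while /p/ is bilabial; the output [b] is bilabial, matching the trigger — so the feature that spreads is place.
The same holds elsewhere in the data: /g/ → [d] before /t͡s/ (velar → alveolar, matching alveolar) — only place changes, and always toward the following segment.
No alternation appears in [ŋəgxədɪ]: there the adjacent consonants already agree in place (/g/ and /x/ are both velar), so this form is consistent with the same rule.

place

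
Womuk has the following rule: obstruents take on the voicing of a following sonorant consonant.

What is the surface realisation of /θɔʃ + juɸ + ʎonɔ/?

/ʃ/ is a voiceless postalveolar fricative. The following trigger /j/ is voiced, so /ʃ/ must become voiced as well.
The voiced postalveolar fricative is [ʒ], so /ʃ/ → [ʒ].
At the second juncture, /ɸ/ likewise becomes [β] adjacent to /ʎ/.

[θɔʒjuβʎonɔ]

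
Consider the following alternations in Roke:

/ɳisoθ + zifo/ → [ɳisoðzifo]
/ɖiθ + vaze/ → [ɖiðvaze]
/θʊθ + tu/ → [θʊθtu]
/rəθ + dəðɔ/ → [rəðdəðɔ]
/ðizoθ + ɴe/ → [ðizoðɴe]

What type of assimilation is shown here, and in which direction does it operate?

regressive voicing assimilation

The segment that alternates is /θ/, which surfaces as [ð] when adjacent to /z/.
The change voiceless → voiced matches the voicing of the following /z/, identifying this as voicing assimilation.
Place and manner are unchanged, so the assimilation is partial, not total.
The same holds elsewhere in the data: /θ/ → [ð] before /v/ (voiceless → voiced, matching voiced); /θ/ → [ð] before /d/ (voiceless → voiced, matching voiced); /θ/ → [ð] before /ɴ/ (voiceless → voiced, matching voiced) — only voicing changes, and always toward the following segment.
No alternation appears in [θʊθtu]: there the adjacent consonants already agree in voicing (/θ/ and /t/ are both voiceless), so this form is consistent with the same rule.
The trigger is the following segment, so the direction is regressive (anticipatory).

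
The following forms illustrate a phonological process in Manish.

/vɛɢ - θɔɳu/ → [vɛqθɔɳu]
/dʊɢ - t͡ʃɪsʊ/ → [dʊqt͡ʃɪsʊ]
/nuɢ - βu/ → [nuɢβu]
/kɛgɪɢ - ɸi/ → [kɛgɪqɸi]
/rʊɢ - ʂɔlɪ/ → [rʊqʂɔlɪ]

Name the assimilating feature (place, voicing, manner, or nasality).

The segment that alternates is /ɢ/, which surfaces as [q] when adjacent to /θ/.
/ɢ/ is voiced while /θ/ is voiceless; the output [q] is voiceless, matching the trigger — so the feature that spreads is voicing.
The same holds elsewhere in the data: /ɢ/ → [q] before /t͡ʃ/ (voiced → voiceless, matching voiceless); /ɢ/ → [q] before /ɸ/ (voiced → voiceless, matching voiceless); /ɢ/ → [q] before /ʂ/ (voiced → voiceless, matching voiceless) — only voicing changes, and always toward the following segment.
No alternation appears in [nuɢβu]: there the adjacent consonants already agree in voicing (/ɢ/ and /β/ are both voiced), so this form is consistent with the same rule.

voicing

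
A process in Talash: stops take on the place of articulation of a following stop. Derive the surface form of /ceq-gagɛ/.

[cekgagɛ]

/q/ is a voiceless uvular stop. The following trigger /g/ is velar, so /q/ must become velar as well.
Changing only its place to velar gives [k] — the voiceless velar stop.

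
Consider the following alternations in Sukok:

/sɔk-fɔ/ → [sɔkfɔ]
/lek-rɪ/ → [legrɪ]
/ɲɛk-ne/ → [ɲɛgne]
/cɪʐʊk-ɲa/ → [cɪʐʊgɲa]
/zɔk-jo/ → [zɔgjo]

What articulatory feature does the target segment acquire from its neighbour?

Comparing underlying and surface forms, /k/ → [g] is the alternation; the neighbouring /r/ is constant.
/k/ is voiceless while /r/ is voiced; the output [g] is voiced, matching the trigger — so the feature that spreads is voicing.
The other alternating forms pattern the same way: /k/ → [g] before /n/ (voiceless → voiced, matching voiced); /k/ → [g] before /ɲ/ (voiceless → voiced, matching voiced); /k/ → [g] before /j/ (voiceless → voiced, matching voiced) — only voicing changes, and always toward the following segment.
Nothing changes in [sɔkfɔ]: there the adjacent consonants already agree in voicing (/k/ and /f/ are both voiceless), so this form is consistent with the same rule.

voicing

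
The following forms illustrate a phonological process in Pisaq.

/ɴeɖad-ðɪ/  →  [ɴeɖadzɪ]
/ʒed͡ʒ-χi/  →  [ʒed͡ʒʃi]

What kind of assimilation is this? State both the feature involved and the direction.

progressive place assimilation

Underlying /ð/ is realised as [z] next to /d/; /d/ itself does not change.
/ð/ is dental while /d/ is alveolar; the output [z] is alveolar, matching the trigger — so the feature that spreads is place.
Manner and voice are unchanged, so the assimilation is partial, not total.
The other alternating form patterns the same way: /χ/ → [ʃ] after /d͡ʒ/ (uvular → postalveolar, matching postalveolar) — only place changes, and always toward the preceding segment.
The trigger is the preceding segment, so the direction is progressive (perseverative).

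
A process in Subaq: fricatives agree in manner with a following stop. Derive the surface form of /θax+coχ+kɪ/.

/x/ is a voiceless velar fricative. The following trigger /c/ is a stop, so /x/ must become a stop as well.
The voiceless velar stop is [k], so /x/ → [k].
At the second juncture, /χ/ likewise becomes [q] adjacent to /k/.

[θakcoqkɪ]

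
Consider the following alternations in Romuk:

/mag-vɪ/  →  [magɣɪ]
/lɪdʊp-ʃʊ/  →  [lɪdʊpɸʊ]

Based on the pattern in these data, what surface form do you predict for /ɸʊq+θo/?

The data show progressive place assimilation: /v/ → [ɣ] after /g/; /ʃ/ → [ɸ] after /p/. In each pair only place changes, matching the preceding consonant, while manner and voice stay constant.
The rule targets /θ/ (voiceless dental fricative), which sits after the trigger /q/ (uvular).
Changing only its place to uvular gives [χ] — the voiceless uvular fricative.

[ɸʊqχo]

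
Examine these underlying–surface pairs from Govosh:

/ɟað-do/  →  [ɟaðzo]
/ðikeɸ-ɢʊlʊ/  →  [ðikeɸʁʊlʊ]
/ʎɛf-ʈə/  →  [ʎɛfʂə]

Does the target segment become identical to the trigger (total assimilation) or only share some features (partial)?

partial assimilation

The segment that alternates is /d/, which surfaces as [z] when adjacent to /ð/.
/d/ is a stop while /ð/ is a fricative; the output [z] is a fricative, matching the trigger — so the feature that spreads is manner.
Place and voice are unchanged, so the assimilation is partial, not total.
The other alternating forms pattern the same way: /ɢ/ → [ʁ] after /ɸ/ (stop → fricative, matching a fricative); /ʈ/ → [ʂ] after /f/ (stop → fricative, matching a fricative) — only manner changes, and always toward the preceding segment.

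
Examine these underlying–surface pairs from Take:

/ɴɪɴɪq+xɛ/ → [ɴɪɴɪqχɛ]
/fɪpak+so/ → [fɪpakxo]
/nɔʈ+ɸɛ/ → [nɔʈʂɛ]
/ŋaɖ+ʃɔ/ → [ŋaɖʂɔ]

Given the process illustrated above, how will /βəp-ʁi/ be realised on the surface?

The data show progressive place assimilation: /x/ → [χ] after /q/; /s/ → [x] after /k/; /ɸ/ → [ʂ] after /ʈ/; /ʃ/ → [ʂ] after /ɖ/. In each pair only place changes, matching the preceding consonant, while manner and voice stay constant.
The rule targets /ʁ/ (voiced uvular fricative), which sits after the trigger /p/ (bilabial).
A voiced bilabial fricative is [β], so the surface segment is [β].

[βəpβi]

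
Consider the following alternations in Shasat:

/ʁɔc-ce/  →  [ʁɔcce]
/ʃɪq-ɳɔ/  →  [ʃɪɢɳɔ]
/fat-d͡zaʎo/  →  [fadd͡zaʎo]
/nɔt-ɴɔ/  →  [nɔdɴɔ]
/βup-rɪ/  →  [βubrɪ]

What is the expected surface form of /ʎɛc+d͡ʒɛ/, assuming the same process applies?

The data show regressive voicing assimilation: /q/ → [ɢ] before /ɳ/; /t/ → [d] before /d͡z/; /t/ → [d] before /ɴ/; /p/ → [b] before /r/. In each pair only voicing changes, matching the following consonant, while place and manner stay constant.
Nothing changes in [ʁɔcce]: there the adjacent consonants already agree in voicing (/c/ and /c/ are both voiceless), so this form is consistent with the same rule.
The rule targets /c/ (voiceless palatal stop), which sits before the trigger /d͡ʒ/ (voiced).
The voiced palatal stop is [ɟ], so /c/ → [ɟ].

[ʎɛɟd͡ʒɛ]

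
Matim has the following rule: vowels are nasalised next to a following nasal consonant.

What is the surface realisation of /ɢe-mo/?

The vowel /e/ is adjacent to the following nasal /m/, so it acquires [+nasal] and surfaces as [ẽ].

[ɢẽmo]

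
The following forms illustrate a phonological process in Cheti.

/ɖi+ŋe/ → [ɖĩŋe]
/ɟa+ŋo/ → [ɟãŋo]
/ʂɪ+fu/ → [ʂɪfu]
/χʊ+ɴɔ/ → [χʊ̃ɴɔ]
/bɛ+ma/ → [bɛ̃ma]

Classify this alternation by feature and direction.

regressive nasality assimilation (vowel nasalisation)

The vowel /i/ surfaces as nasalised [ĩ] next to the following nasal /ŋ/ — it has acquired the [+nasal] feature of its neighbour.
The other forms show the same pattern: /a/ → [ã] before /ŋ/; /ʊ/ → [ʊ̃] before /ɴ/; /ɛ/ → [ɛ̃] before /m/ — each time a vowel is nasalised next to a following nasal.
No change occurs in [ʂɪfu] because the vowel at the boundary is adjacent to an oral consonant, not a nasal (/ɪ/ next to /f/).
Because the conditioning nasal is to the right of the vowel that changes, the process is regressive (anticipatory).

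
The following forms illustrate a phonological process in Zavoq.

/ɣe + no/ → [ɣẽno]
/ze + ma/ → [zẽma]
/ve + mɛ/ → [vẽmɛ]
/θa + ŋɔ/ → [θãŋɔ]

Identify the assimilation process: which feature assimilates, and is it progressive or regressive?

The vowel /e/ surfaces as nasalised [ẽ] next to the following nasal /n/ — it has acquired the [+nasal] feature of its neighbour.
Likewise in the remaining data: /e/ → [ẽ] before /m/; /a/ → [ã] before /ŋ/ — each time a vowel is nasalised next to a following nasal.
Because the conditioning nasal is to the right of the vowel that changes, the process is regressive (anticipatory).

regressive nasality assimilation (vowel nasalisation)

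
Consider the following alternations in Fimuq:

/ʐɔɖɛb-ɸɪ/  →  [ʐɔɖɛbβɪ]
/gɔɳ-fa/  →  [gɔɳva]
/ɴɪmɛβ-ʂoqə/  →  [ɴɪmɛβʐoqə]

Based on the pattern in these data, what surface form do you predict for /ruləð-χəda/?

[ruləðʁəda]

The data show progressive voicing assimilation: /ɸ/ → [β] after /b/; /f/ → [v] after /ɳ/; /ʂ/ → [ʐ] after /β/. In each pair only voicing changes, matching the preceding consonant, while place and manner stay constant.
The rule targets /χ/ (voiceless uvular fricative), which sits after the trigger /ð/ (voiced).
A voiced uvular fricative is [ʁ], so the surface segment is [ʁ].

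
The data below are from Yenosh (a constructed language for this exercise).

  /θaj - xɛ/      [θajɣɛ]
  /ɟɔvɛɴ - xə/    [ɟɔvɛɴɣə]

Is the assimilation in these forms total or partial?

partial assimilation

The segment that alternates is /x/, which surfaces as [ɣ] when adjacent to /j/.
/x/ is voiceless while /j/ is voiced; the output [ɣ] is voiced, matching the trigger — so the feature that spreads is voicing.
Place and manner are unchanged, so the assimilation is partial, not total.
The other alternating form patterns the same way: /x/ → [ɣ] after /ɴ/ (voiceless → voiced, matching voiced) — only voicing changes, and always toward the preceding segment.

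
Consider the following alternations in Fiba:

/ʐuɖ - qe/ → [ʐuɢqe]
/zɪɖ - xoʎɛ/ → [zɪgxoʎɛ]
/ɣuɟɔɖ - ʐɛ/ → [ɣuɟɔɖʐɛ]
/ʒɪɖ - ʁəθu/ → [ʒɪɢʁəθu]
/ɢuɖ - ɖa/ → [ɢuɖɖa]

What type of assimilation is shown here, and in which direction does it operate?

Comparing underlying and surface forms, /ɖ/ → [ɢ] is the alternation; the neighbouring /q/ is constant.
/ɖ/ is retroflex while /q/ is uvular; the output [ɢ] is uvular, matching the trigger — so the feature that spreads is place.
Manner and voice are unchanged, so the assimilation is partial, not total.
Checking the remaining alternations: /ɖ/ → [g] before /x/ (retroflex → velar, matching velar); /ɖ/ → [ɢ] before /ʁ/ (retroflex → uvular, matching uvular) — only place changes, and always toward the following segment.
No alternation appears in [ɣuɟɔɖʐɛ], [ɢuɖɖa]: there the adjacent consonants already agree in place (/ɖ/ and /ʐ/ are both retroflex; /ɖ/ and /ɖ/ are both retroflex), so these forms are consistent with the same rule.
Since the segment that changes precedes the conditioning segment, the assimilation is regressive.

regressive place assimilation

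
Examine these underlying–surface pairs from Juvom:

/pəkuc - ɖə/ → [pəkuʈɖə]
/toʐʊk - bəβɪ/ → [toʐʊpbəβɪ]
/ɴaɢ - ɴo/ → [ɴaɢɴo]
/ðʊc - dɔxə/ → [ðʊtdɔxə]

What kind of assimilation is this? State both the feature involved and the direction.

Comparing underlying and surface forms, /c/ → [ʈ] is the alternation; the neighbouring /ɖ/ is constant.
The change palatal → retroflex matches the place of the following /ɖ/, identifying this as place assimilation.
Manner and voice are unchanged, so the assimilation is partial, not total.
Checking the remaining alternations: /k/ → [p] before /b/ (velar → bilabial, matching bilabial); /c/ → [t] before /d/ (palatal → alveolar, matching alveolar) — only place changes, and always toward the following segment.
Nothing changes in [ɴaɢɴo]: there the adjacent consonants already agree in place (/ɢ/ and /ɴ/ are both uvular), so this form is consistent with the same rule.
Since the segment that changes precedes the conditioning segment, the assimilation is regressive.

regressive place assimilation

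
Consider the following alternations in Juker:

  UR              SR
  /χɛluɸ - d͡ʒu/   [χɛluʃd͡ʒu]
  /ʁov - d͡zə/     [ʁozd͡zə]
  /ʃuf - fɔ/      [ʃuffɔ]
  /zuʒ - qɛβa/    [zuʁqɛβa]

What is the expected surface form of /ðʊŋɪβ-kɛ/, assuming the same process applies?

[ðʊŋɪɣkɛ]

The data show regressive place assimilation: /ɸ/ → [ʃ] before /d͡ʒ/; /v/ → [z] before /d͡z/; /ʒ/ → [ʁ] before /q/. In each pair only place changes, matching the following consonant, while manner and voice stay constant.
No alternation appears in [ʃuffɔ]: there the adjacent consonants already agree in place (/f/ and /f/ are both labiodental), so this form is consistent with the same rule.
/β/ is a voiced bilabial fricative. The following trigger /k/ is velar, so /β/ must become velar as well.
Changing only its place to velar gives [ɣ] — the voiced velar fricative.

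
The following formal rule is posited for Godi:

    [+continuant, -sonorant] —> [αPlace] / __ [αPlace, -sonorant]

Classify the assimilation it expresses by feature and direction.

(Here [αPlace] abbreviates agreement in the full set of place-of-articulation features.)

The rule copies the place features (abbreviated [Place]) from the environment onto the target, so the assimilating feature is place.
Since the environment is written after the underscore, the trigger follows the target; the direction is regressive.

regressive place assimilation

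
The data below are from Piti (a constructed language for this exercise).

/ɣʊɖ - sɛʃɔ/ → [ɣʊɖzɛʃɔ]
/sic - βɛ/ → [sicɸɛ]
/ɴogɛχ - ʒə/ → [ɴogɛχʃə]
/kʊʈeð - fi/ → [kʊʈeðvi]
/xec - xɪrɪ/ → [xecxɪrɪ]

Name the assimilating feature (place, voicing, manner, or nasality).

voicing

The segment that alternates is /s/, which surfaces as [z] when adjacent to /ɖ/.
/s/ is voiceless while /ɖ/ is voiced; the output [z] is voiced, matching the trigger — so the feature that spreads is voicing.
The same holds elsewhere in the data: /β/ → [ɸ] after /c/ (voiced → voiceless, matching voiceless); /ʒ/ → [ʃ] after /χ/ (voiced → voiceless, matching voiceless); /f/ → [v] after /ð/ (voiceless → voiced, matching voiced) — only voicing changes, and always toward the preceding segment.
No alternation appears in [xecxɪrɪ]: there the adjacent consonants already agree in voicing (/x/ and /c/ are both voiceless), so this form is consistent with the same rule.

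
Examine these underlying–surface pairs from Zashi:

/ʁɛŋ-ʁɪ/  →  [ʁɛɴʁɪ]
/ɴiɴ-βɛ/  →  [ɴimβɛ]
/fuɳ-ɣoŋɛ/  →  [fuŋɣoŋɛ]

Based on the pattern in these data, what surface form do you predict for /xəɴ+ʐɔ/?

The data show regressive place assimilation: /ŋ/ → [ɴ] before /ʁ/; /ɴ/ → [m] before /β/; /ɳ/ → [ŋ] before /ɣ/. In each pair only place changes, matching the following consonant, while manner and voice stay constant.
/ɴ/ is a voiced uvular nasal. The following trigger /ʐ/ is retroflex, so /ɴ/ must become retroflex as well.
A voiced retroflex nasal is [ɳ], so the surface segment is [ɳ].

[xəɳʐɔ]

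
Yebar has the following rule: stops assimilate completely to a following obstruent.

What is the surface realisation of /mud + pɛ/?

[muppɛ]

/d/ is the segment targeted by the rule; it sits immediately before /p/, so it assimilates completely and surfaces as [p].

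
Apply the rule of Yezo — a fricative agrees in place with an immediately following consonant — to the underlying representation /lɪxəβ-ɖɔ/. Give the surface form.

/β/ is a voiced bilabial fricative. The following trigger /ɖ/ is retroflex, so /β/ must become retroflex as well.
A voiced retroflex fricative is [ʐ], so the surface segment is [ʐ].

[lɪxəʐɖɔ]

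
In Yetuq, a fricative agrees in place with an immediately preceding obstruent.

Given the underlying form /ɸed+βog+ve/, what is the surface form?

The rule targets /β/ (voiced bilabial fricative), which sits after the trigger /d/ (alveolar).
A voiced alveolar fricative is [z], so the surface segment is [z].
The same rule applies at the second boundary: /v/ → [ɣ] next to /g/.

[ɸedzogɣe]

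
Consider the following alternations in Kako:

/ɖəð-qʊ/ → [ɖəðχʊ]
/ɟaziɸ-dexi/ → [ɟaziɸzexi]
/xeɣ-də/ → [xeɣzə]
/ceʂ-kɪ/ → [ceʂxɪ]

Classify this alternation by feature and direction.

Comparing underlying and surface forms, /q/ → [χ] is the alternation; the neighbouring /ð/ is constant.
/q/ is a stop while /ð/ is a fricative; the output [χ] is a fricative, matching the trigger — so the feature that spreads is manner.
Place and voice are unchanged, so the assimilation is partial, not total.
The same holds elsewhere in the data: /d/ → [z] after /ɸ/ (stop → fricative, matching a fricative); /d/ → [z] after /ɣ/ (stop → fricative, matching a fricative); /k/ → [x] after /ʂ/ (stop → fricative, matching a fricative) — only manner changes, and always toward the preceding segment.
Since the segment that changes follows the conditioning segment, the assimilation is progressive.

progressive manner assimilation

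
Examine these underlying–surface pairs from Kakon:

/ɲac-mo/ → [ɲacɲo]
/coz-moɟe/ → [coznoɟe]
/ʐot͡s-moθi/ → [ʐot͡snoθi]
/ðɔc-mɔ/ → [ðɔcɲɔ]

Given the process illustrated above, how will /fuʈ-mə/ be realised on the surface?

The data show progressive place assimilation: /m/ → [ɲ] after /c/; /m/ → [n] after /z/; /m/ → [n] after /t͡s/. In each pair only place changes, matching the preceding consonant, while manner and voice stay constant.
/m/ is a voiced bilabial nasal. The preceding trigger /ʈ/ is retroflex, so /m/ must become retroflex as well.
Changing only its place to retroflex gives [ɳ] — the voiced retroflex nasal.

[fuʈɳə]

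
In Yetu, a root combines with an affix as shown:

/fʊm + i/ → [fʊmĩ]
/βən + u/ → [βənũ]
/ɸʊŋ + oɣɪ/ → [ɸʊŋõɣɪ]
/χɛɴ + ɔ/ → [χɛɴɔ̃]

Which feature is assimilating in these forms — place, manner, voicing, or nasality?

nasality

The vowel /i/ surfaces as nasalised [ĩ] next to the preceding nasal /m/ — it has acquired the [+nasal] feature of its neighbour.
The other forms show the same pattern: /u/ → [ũ] after /n/; /o/ → [õ] after /ŋ/; /ɔ/ → [ɔ̃] after /ɴ/ — each time a vowel is nasalised next to a preceding nasal.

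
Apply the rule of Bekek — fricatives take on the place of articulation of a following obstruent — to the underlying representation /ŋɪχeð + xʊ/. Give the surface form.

/ð/ is a voiced dental fricative. The following trigger /x/ is velar, so /ð/ must become velar as well.
The voiced velar fricative is [ɣ], so /ð/ → [ɣ].

[ŋɪχeɣxʊ]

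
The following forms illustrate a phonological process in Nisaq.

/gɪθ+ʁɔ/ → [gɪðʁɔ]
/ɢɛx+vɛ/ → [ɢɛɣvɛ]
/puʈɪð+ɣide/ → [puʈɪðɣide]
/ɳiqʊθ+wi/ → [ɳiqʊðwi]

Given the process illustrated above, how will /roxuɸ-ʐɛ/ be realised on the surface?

[roxuβʐɛ]

The data show regressive voicing assimilation: /θ/ → [ð] before /ʁ/; /x/ → [ɣ] before /v/; /θ/ → [ð] before /w/. In each pair only voicing changes, matching the following consonant, while place and manner stay constant.
No alternation appears in [puʈɪðɣide]: there the adjacent consonants already agree in voicing (/ð/ and /ɣ/ are both voiced), so this form is consistent with the same rule.
The rule targets /ɸ/ (voiceless bilabial fricative), which sits before the trigger /ʐ/ (voiced).
A voiced bilabial fricative is [β], so the surface segment is [β].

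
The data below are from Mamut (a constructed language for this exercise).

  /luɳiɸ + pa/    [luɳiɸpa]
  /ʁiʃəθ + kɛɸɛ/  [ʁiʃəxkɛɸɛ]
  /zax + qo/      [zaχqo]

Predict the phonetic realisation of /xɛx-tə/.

The data show regressive place assimilation: /θ/ → [x] before /k/; /x/ → [χ] before /q/. In each pair only place changes, matching the following consonant, while manner and voice stay constant.
No alternation appears in [luɳiɸpa]: there the adjacent consonants already agree in place (/ɸ/ and /p/ are both bilabial), so this form is consistent with the same rule.
/x/ is a voiceless velar fricative. The following trigger /t/ is alveolar, so /x/ must become alveolar as well.
Changing only its place to alveolar gives [s] — the voiceless alveolar fricative.

[xɛstə]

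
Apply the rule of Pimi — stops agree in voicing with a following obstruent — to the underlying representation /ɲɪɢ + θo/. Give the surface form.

[ɲɪqθo]

The rule targets /ɢ/ (voiced uvular stop), which sits before the trigger /θ/ (voiceless).
Changing only its voicing to voiceless gives [q] — the voiceless uvular stop.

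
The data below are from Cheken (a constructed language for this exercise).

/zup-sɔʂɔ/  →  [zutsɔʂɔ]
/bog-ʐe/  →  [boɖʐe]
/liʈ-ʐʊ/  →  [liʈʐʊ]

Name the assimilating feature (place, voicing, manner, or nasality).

place

Underlying /p/ is realised as [t] next to /s/; /s/ itself does not change.
The change bilabial → alveolar matches the place of the following /s/, identifying this as place assimilation.
The other alternating form patterns the same way: /g/ → [ɖ] before /ʐ/ (velar → retroflex, matching retroflex) — only place changes, and always toward the following segment.
Nothing changes in [liʈʐʊ]: there the adjacent consonants already agree in place (/ʈ/ and /ʐ/ are both retroflex), so this form is consistent with the same rule.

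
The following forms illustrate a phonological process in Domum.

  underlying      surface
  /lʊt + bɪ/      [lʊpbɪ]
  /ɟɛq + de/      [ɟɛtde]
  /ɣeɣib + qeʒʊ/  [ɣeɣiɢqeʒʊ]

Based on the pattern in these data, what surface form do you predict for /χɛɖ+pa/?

[χɛbpa]

The data show regressive place assimilation: /t/ → [p] before /b/; /q/ → [t] before /d/; /b/ → [ɢ] before /q/. In each pair only place changes, matching the following consonant, while manner and voice stay constant.
/ɖ/ is a voiced retroflex stop. The following trigger /p/ is bilabial, so /ɖ/ must become bilabial as well.
Changing only its place to bilabial gives [b] — the voiced bilabial stop.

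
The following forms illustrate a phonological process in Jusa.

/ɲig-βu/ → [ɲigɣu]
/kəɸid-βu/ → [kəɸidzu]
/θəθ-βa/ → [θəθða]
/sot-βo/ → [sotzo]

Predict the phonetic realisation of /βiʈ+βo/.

[βiʈʐo]

The data show progressive place assimilation: /β/ → [ɣ] after /g/; /β/ → [z] after /d/; /β/ → [ð] after /θ/; /β/ → [z] after /t/. In each pair only place changes, matching the preceding consonant, while manner and voice stay constant.
/β/ is a voiced bilabial fricative. The preceding trigger /ʈ/ is retroflex, so /β/ must become retroflex as well.
The voiced retroflex fricative is [ʐ], so /β/ → [ʐ].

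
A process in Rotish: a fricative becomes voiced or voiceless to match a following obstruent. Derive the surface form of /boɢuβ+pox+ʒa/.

/β/ is a voiced bilabial fricative. The following trigger /p/ is voiceless, so /β/ must become voiceless as well.
Changing only its voicing to voiceless gives [ɸ] — the voiceless bilabial fricative.
The same rule applies at the second boundary: /x/ → [ɣ] next to /ʒ/.

[boɢuɸpoɣʒa]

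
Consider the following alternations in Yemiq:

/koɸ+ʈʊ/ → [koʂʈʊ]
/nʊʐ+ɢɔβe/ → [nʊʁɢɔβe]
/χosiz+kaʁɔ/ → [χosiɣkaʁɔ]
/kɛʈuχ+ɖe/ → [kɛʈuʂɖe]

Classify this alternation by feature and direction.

The segment that alternates is /ɸ/, which surfaces as [ʂ] when adjacent to /ʈ/.
/ɸ/ is bilabial while /ʈ/ is retroflex; the output [ʂ] is retroflex, matching the trigger — so the feature that spreads is place.
Manner and voice are unchanged, so the assimilation is partial, not total.
The other alternating forms pattern the same way: /ʐ/ → [ʁ] before /ɢ/ (retroflex → uvular, matching uvular); /z/ → [ɣ] before /k/ (alveolar → velar, matching velar); /χ/ → [ʂ] before /ɖ/ (uvular → retroflex, matching retroflex) — only place changes, and always toward the following segment.
Since the segment that changes precedes the conditioning segment, the assimilation is regressive.

regressive place assimilation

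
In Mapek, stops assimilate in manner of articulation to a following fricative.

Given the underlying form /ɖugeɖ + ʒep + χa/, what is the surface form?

/ɖ/ is a voiced retroflex stop. The following trigger /ʒ/ is a fricative, so /ɖ/ must become a fricative as well.
Changing only its manner to fricative gives [ʐ] — the voiced retroflex fricative.
At the second juncture, /p/ likewise becomes [ɸ] adjacent to /χ/.

[ɖugeʐʒeɸχa]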